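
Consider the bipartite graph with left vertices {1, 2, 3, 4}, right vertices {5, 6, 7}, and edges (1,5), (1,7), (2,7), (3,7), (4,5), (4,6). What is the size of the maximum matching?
3 (matching: (1,5), (2,7), (4,6); upper bound min(|L|,|R|) = min(4,3) = 3)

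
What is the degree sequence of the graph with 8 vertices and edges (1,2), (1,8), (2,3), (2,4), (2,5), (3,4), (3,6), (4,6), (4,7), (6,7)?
[4, 4, 3, 3, 2, 2, 1, 1] (degrees: deg(1)=2, deg(2)=4, deg(3)=3, deg(4)=4, deg(5)=1, deg(6)=3, deg(7)=2, deg(8)=1)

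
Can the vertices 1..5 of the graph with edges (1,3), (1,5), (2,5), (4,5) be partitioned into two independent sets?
Yes. Partition: {1, 2, 4}, {3, 5}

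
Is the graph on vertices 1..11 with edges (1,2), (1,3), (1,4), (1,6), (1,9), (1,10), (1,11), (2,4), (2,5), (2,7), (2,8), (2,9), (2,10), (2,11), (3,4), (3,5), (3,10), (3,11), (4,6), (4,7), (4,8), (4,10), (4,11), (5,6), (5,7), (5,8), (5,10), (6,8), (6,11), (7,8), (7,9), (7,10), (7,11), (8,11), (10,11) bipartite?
No (odd cycle of length 3: 11 -> 1 -> 4 -> 11)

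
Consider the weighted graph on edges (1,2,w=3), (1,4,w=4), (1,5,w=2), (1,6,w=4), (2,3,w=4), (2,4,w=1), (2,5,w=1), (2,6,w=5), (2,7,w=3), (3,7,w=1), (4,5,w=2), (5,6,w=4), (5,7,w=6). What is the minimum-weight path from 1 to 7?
6 (path: 1 -> 2 -> 7; weights 3 + 3 = 6)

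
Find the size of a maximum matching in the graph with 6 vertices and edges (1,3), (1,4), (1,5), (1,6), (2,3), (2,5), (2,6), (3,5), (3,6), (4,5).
3 (matching: (1,6), (2,3), (4,5); upper bound floor(n/2) = floor(6/2) = 3)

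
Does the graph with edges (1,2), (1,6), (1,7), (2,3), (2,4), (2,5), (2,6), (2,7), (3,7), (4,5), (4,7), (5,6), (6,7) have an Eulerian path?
No (4 vertices have odd degree: {1, 4, 5, 7}; Eulerian path requires 0 or 2)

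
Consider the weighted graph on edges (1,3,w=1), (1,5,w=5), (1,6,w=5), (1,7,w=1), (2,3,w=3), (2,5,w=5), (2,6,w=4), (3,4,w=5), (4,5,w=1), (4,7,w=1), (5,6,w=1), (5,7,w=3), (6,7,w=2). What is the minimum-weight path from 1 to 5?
3 (path: 1 -> 7 -> 4 -> 5; weights 1 + 1 + 1 = 3)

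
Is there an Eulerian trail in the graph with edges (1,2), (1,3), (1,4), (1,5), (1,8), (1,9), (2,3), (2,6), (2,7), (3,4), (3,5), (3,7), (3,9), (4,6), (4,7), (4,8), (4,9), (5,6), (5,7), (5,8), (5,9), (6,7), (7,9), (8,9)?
Yes — and in fact it has an Eulerian circuit (the graph is connected and all 9 vertices have even degree)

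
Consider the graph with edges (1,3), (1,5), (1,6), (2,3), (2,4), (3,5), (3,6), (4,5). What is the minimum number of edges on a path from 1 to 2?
2 (path: 1 -> 3 -> 2, 2 edges)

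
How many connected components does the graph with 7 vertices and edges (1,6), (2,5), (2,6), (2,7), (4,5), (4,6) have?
2 (components: {1, 2, 4, 5, 6, 7}, {3})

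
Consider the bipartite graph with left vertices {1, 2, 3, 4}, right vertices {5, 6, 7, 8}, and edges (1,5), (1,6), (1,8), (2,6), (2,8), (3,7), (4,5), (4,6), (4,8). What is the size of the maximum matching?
4 (matching: (1,8), (2,6), (3,7), (4,5); upper bound min(|L|,|R|) = min(4,4) = 4)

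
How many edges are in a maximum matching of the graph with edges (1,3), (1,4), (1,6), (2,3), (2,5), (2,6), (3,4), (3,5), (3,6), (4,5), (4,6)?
3 (matching: (1,6), (2,3), (4,5); upper bound floor(n/2) = floor(6/2) = 3)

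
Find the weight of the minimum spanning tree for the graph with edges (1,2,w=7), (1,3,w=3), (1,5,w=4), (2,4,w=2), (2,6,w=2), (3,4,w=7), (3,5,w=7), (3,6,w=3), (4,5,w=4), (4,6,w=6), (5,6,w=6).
14 (MST edges: (1,3,w=3), (1,5,w=4), (2,4,w=2), (2,6,w=2), (3,6,w=3); sum of weights 3 + 4 + 2 + 2 + 3 = 14)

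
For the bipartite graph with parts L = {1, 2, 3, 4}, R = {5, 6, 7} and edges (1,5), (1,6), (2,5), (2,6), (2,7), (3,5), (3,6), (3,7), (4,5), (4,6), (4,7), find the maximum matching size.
3 (matching: (1,6), (2,7), (3,5); upper bound min(|L|,|R|) = min(4,3) = 3)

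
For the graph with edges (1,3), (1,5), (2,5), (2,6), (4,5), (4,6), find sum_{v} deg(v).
12 (handshake: sum of degrees = 2|E| = 2 x 6 = 12)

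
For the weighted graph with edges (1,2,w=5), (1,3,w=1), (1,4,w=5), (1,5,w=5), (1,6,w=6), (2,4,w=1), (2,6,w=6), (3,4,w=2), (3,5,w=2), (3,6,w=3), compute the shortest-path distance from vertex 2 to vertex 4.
1 (path: 2 -> 4; weights 1 = 1)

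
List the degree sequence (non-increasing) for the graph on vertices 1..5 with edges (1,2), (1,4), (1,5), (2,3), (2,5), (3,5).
[3, 3, 3, 2, 1] (degrees: deg(1)=3, deg(2)=3, deg(3)=2, deg(4)=1, deg(5)=3)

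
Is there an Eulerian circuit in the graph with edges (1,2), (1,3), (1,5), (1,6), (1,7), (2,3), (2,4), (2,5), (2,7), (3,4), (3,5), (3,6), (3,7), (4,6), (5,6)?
No (4 vertices have odd degree: {1, 2, 4, 7}; Eulerian circuit requires 0)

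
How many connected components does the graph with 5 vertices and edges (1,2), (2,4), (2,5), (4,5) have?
2 (components: {1, 2, 4, 5}, {3})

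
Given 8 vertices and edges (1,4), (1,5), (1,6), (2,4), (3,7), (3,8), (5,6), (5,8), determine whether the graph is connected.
Yes (BFS from 1 visits [1, 4, 5, 6, 2, 8, 3, 7] — all 8 vertices reached)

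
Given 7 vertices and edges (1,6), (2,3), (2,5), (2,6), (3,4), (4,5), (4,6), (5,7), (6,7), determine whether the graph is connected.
Yes (BFS from 1 visits [1, 6, 2, 4, 7, 3, 5] — all 7 vertices reached)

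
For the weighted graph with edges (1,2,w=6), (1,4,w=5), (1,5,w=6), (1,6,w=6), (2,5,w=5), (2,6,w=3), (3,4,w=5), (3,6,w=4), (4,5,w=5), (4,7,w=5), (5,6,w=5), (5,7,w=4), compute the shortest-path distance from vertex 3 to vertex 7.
10 (path: 3 -> 4 -> 7; weights 5 + 5 = 10)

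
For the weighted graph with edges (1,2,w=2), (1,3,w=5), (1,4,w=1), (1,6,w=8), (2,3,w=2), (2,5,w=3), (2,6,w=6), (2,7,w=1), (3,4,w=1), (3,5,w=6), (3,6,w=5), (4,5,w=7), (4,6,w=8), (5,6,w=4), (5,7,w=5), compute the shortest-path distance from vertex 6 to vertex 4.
6 (path: 6 -> 3 -> 4; weights 5 + 1 = 6)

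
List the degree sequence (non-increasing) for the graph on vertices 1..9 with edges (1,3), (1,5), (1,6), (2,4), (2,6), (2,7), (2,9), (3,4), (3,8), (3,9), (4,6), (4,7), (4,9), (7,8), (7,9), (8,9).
[5, 5, 4, 4, 4, 3, 3, 3, 1] (degrees: deg(1)=3, deg(2)=4, deg(3)=4, deg(4)=5, deg(5)=1, deg(6)=3, deg(7)=4, deg(8)=3, deg(9)=5)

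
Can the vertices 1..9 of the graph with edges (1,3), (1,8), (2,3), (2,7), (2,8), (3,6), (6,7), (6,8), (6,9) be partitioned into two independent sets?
Yes. Partition: {1, 2, 4, 5, 6}, {3, 7, 8, 9}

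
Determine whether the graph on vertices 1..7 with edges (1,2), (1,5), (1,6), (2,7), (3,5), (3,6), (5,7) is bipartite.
Yes. Partition: {1, 3, 4, 7}, {2, 5, 6}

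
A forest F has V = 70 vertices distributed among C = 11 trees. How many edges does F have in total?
59 (Each of the 11 component trees on V_i vertices has V_i - 1 edges; summing gives V - C = 70 - 11 = 59)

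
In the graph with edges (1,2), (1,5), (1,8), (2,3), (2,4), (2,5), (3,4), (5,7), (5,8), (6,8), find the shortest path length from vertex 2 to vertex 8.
2 (path: 2 -> 5 -> 8, 2 edges)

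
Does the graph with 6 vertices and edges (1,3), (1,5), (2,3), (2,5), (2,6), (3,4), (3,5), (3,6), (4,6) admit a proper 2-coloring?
No (odd cycle of length 3: 5 -> 1 -> 3 -> 5)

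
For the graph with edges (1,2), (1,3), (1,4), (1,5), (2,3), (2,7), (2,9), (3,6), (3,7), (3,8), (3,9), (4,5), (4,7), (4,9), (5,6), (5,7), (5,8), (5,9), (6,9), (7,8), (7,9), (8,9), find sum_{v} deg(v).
44 (handshake: sum of degrees = 2|E| = 2 x 22 = 44)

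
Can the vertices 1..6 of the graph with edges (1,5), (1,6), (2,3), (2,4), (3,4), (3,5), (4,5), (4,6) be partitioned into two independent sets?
No (odd cycle of length 3: 3 -> 5 -> 4 -> 3)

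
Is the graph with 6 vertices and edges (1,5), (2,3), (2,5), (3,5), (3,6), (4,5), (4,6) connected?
Yes (BFS from 1 visits [1, 5, 2, 3, 4, 6] — all 6 vertices reached)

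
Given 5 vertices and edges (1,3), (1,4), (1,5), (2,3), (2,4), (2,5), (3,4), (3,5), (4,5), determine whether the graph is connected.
Yes (BFS from 1 visits [1, 3, 4, 5, 2] — all 5 vertices reached)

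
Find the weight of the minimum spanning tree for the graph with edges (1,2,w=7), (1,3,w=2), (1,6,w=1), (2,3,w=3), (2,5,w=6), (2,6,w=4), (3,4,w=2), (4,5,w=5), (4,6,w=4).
13 (MST edges: (1,3,w=2), (1,6,w=1), (2,3,w=3), (3,4,w=2), (4,5,w=5); sum of weights 2 + 1 + 3 + 2 + 5 = 13)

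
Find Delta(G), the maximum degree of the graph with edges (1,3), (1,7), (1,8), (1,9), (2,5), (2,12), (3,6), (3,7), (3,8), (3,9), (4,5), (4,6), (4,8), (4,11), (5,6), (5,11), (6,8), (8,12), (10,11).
5 (attained at vertices 3, 8)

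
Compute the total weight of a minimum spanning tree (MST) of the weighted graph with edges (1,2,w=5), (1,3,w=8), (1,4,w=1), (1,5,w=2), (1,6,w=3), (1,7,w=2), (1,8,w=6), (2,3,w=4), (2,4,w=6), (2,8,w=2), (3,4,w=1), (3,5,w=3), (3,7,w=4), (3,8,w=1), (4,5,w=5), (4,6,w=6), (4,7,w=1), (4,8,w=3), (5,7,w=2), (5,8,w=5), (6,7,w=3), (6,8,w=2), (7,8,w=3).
10 (MST edges: (1,4,w=1), (1,5,w=2), (2,8,w=2), (3,4,w=1), (3,8,w=1), (4,7,w=1), (6,8,w=2); sum of weights 1 + 2 + 2 + 1 + 1 + 1 + 2 = 10)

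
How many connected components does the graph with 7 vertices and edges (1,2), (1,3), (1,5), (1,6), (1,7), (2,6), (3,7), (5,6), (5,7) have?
2 (components: {1, 2, 3, 5, 6, 7}, {4})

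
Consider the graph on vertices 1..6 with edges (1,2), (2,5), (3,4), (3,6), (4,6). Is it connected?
No, it has 2 components: {1, 2, 5}, {3, 4, 6}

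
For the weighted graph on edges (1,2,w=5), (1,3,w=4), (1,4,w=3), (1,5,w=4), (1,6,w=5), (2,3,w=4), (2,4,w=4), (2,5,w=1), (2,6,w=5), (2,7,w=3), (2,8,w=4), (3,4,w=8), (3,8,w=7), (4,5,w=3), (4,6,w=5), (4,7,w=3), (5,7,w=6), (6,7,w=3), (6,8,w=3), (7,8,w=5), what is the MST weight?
20 (MST edges: (1,3,w=4), (1,4,w=3), (2,5,w=1), (2,7,w=3), (4,5,w=3), (6,7,w=3), (6,8,w=3); sum of weights 4 + 3 + 1 + 3 + 3 + 3 + 3 = 20)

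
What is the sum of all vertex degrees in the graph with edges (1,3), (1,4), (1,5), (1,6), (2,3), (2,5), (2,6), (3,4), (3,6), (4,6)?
20 (handshake: sum of degrees = 2|E| = 2 x 10 = 20)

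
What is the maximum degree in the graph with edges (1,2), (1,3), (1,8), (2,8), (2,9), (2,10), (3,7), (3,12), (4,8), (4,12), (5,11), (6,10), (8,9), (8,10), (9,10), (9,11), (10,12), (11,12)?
5 (attained at vertices 8, 10)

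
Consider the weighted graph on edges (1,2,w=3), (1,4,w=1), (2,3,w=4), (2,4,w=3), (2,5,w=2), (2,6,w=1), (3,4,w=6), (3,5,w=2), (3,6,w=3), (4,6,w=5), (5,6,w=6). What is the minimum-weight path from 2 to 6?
1 (path: 2 -> 6; weights 1 = 1)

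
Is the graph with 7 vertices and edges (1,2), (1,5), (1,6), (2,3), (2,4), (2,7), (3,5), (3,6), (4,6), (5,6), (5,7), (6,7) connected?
Yes (BFS from 1 visits [1, 2, 5, 6, 3, 4, 7] — all 7 vertices reached)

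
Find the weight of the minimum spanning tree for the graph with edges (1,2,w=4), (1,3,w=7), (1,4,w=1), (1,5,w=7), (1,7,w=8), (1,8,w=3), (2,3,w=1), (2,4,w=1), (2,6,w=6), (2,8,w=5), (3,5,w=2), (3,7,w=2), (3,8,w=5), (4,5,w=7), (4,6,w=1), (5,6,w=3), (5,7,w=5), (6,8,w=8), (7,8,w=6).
11 (MST edges: (1,4,w=1), (1,8,w=3), (2,3,w=1), (2,4,w=1), (3,5,w=2), (3,7,w=2), (4,6,w=1); sum of weights 1 + 3 + 1 + 1 + 2 + 2 + 1 = 11)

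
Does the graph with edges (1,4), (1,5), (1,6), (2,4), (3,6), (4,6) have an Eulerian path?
No (6 vertices have odd degree: {1, 2, 3, 4, 5, 6}; Eulerian path requires 0 or 2)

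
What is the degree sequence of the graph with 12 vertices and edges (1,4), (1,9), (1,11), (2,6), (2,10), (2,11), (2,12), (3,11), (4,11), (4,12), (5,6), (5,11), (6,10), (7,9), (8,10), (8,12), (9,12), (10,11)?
[6, 4, 4, 4, 3, 3, 3, 3, 2, 2, 1, 1] (degrees: deg(1)=3, deg(2)=4, deg(3)=1, deg(4)=3, deg(5)=2, deg(6)=3, deg(7)=1, deg(8)=2, deg(9)=3, deg(10)=4, deg(11)=6, deg(12)=4)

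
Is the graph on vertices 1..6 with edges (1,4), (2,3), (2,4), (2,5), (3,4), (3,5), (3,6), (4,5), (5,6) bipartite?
No (odd cycle of length 3: 3 -> 4 -> 5 -> 3)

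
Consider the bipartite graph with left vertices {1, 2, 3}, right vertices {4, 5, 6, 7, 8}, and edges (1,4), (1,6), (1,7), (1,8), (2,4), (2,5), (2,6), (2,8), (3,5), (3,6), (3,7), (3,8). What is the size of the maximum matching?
3 (matching: (1,8), (2,6), (3,7); upper bound min(|L|,|R|) = min(3,5) = 3)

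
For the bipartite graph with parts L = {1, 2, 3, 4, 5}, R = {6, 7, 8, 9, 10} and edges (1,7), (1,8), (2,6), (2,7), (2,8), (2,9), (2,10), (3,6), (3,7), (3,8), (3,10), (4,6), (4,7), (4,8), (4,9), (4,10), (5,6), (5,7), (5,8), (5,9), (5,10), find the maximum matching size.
5 (matching: (1,8), (2,10), (3,7), (4,9), (5,6); upper bound min(|L|,|R|) = min(5,5) = 5)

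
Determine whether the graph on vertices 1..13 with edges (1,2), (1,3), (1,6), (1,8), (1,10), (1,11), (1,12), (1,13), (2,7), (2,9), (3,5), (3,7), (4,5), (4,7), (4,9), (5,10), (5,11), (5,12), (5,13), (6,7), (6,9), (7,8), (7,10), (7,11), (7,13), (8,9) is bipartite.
Yes. Partition: {1, 5, 7, 9}, {2, 3, 4, 6, 8, 10, 11, 12, 13}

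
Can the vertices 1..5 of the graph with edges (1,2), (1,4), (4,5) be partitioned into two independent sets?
Yes. Partition: {1, 3, 5}, {2, 4}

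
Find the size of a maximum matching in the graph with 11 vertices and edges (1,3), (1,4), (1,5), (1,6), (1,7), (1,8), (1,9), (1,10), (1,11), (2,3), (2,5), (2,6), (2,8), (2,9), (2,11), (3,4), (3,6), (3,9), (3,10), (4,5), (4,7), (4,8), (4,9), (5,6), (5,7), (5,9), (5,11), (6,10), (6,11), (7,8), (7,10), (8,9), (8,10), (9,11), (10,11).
5 (matching: (1,7), (2,11), (3,9), (5,6), (8,10); upper bound floor(n/2) = floor(11/2) = 5)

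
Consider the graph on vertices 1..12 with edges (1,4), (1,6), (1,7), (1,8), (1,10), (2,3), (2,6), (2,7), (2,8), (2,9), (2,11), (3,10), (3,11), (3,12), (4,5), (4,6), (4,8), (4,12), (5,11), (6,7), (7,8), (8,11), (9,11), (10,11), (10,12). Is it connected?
Yes (BFS from 1 visits [1, 4, 6, 7, 8, 10, 5, 12, 2, 11, 3, 9] — all 12 vertices reached)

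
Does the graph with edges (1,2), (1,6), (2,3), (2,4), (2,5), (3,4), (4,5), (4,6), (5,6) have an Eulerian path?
Yes (the graph is connected and exactly 2 vertices have odd degree: {5, 6}; any Eulerian path must start and end at those)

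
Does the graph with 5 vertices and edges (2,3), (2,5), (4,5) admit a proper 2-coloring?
Yes. Partition: {1, 2, 4}, {3, 5}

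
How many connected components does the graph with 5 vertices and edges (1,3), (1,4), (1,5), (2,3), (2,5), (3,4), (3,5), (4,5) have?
1 (components: {1, 2, 3, 4, 5})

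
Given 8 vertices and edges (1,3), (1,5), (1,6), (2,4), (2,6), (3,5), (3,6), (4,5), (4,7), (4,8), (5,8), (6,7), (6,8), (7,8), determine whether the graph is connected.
Yes (BFS from 1 visits [1, 3, 5, 6, 4, 8, 2, 7] — all 8 vertices reached)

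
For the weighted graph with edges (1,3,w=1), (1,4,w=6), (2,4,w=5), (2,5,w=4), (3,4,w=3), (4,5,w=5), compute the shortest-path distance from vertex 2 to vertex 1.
9 (path: 2 -> 4 -> 3 -> 1; weights 5 + 3 + 1 = 9)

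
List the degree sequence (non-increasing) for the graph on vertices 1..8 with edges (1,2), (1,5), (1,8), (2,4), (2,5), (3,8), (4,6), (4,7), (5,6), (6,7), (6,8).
[4, 3, 3, 3, 3, 3, 2, 1] (degrees: deg(1)=3, deg(2)=3, deg(3)=1, deg(4)=3, deg(5)=3, deg(6)=4, deg(7)=2, deg(8)=3)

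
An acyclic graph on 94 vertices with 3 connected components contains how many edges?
91 (Each of the 3 component trees on V_i vertices has V_i - 1 edges; summing gives V - C = 94 - 3 = 91)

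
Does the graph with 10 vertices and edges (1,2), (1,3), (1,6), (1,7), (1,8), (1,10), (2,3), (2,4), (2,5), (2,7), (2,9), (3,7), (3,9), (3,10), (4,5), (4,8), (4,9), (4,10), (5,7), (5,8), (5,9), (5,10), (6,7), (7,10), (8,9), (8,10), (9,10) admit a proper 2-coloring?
No (odd cycle of length 3: 7 -> 1 -> 3 -> 7)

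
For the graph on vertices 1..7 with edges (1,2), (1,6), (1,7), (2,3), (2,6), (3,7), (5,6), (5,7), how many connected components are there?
2 (components: {1, 2, 3, 5, 6, 7}, {4})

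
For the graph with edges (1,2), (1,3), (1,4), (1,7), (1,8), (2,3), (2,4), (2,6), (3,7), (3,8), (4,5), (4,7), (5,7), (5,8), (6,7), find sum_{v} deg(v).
30 (handshake: sum of degrees = 2|E| = 2 x 15 = 30)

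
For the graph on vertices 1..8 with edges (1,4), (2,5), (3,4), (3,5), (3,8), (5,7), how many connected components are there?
2 (components: {1, 2, 3, 4, 5, 7, 8}, {6})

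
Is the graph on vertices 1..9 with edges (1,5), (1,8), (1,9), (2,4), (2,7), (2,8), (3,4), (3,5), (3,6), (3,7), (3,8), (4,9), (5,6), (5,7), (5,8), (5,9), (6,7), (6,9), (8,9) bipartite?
No (odd cycle of length 3: 9 -> 1 -> 5 -> 9)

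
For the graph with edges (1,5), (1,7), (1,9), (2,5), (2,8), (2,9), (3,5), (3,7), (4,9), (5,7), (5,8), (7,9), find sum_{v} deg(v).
24 (handshake: sum of degrees = 2|E| = 2 x 12 = 24)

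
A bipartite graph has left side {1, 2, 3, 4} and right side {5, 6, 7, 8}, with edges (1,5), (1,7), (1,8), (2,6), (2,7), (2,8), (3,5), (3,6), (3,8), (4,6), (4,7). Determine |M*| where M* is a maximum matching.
4 (matching: (1,8), (2,7), (3,5), (4,6); upper bound min(|L|,|R|) = min(4,4) = 4)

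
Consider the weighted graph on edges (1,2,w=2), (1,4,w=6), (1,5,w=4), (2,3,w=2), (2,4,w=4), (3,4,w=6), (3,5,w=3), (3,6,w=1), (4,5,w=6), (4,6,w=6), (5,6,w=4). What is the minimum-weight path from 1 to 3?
4 (path: 1 -> 2 -> 3; weights 2 + 2 = 4)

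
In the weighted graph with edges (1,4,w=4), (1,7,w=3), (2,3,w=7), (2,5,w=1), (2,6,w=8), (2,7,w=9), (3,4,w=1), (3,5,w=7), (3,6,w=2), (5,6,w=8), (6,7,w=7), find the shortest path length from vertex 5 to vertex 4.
8 (path: 5 -> 3 -> 4; weights 7 + 1 = 8)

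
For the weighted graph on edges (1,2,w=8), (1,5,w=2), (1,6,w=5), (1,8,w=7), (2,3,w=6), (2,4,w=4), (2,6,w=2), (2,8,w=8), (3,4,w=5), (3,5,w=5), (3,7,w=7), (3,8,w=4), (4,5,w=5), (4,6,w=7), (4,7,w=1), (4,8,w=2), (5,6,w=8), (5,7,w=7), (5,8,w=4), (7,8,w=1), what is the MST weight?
18 (MST edges: (1,5,w=2), (2,4,w=4), (2,6,w=2), (3,8,w=4), (4,7,w=1), (5,8,w=4), (7,8,w=1); sum of weights 2 + 4 + 2 + 4 + 1 + 4 + 1 = 18)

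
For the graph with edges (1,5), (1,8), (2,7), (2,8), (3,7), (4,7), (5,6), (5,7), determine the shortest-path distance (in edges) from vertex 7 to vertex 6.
2 (path: 7 -> 5 -> 6, 2 edges)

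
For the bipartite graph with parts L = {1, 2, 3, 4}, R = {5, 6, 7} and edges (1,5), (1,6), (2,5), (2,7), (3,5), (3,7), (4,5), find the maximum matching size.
3 (matching: (1,6), (2,7), (3,5); upper bound min(|L|,|R|) = min(4,3) = 3)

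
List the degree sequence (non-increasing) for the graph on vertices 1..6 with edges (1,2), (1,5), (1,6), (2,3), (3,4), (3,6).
[3, 3, 2, 2, 1, 1] (degrees: deg(1)=3, deg(2)=2, deg(3)=3, deg(4)=1, deg(5)=1, deg(6)=2)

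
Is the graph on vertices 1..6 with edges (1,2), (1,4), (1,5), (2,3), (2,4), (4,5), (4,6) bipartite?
No (odd cycle of length 3: 5 -> 1 -> 4 -> 5)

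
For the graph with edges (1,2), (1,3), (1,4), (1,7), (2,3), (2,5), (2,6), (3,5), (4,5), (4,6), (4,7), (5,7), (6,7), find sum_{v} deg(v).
26 (handshake: sum of degrees = 2|E| = 2 x 13 = 26)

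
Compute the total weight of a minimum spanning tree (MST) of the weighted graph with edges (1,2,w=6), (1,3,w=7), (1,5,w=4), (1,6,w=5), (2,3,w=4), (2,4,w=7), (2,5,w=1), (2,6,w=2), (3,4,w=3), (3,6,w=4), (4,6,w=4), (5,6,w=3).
14 (MST edges: (1,5,w=4), (2,3,w=4), (2,5,w=1), (2,6,w=2), (3,4,w=3); sum of weights 4 + 4 + 1 + 2 + 3 = 14)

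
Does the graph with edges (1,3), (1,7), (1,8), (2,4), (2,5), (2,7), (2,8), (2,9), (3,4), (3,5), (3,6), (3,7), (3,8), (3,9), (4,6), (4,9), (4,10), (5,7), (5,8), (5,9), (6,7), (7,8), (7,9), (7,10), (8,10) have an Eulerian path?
No (8 vertices have odd degree: {1, 2, 3, 4, 5, 6, 9, 10}; Eulerian path requires 0 or 2)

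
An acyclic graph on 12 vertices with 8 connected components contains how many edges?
4 (Each of the 8 component trees on V_i vertices has V_i - 1 edges; summing gives V - C = 12 - 8 = 4)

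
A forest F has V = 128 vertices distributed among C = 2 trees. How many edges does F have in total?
126 (Each of the 2 component trees on V_i vertices has V_i - 1 edges; summing gives V - C = 128 - 2 = 126)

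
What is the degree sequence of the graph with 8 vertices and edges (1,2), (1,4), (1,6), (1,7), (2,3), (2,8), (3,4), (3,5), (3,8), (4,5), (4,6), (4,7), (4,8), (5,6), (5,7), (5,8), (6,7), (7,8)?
[6, 5, 5, 5, 4, 4, 4, 3] (degrees: deg(1)=4, deg(2)=3, deg(3)=4, deg(4)=6, deg(5)=5, deg(6)=4, deg(7)=5, deg(8)=5)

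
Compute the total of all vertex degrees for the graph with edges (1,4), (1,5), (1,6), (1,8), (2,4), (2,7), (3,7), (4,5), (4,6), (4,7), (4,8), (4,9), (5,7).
26 (handshake: sum of degrees = 2|E| = 2 x 13 = 26)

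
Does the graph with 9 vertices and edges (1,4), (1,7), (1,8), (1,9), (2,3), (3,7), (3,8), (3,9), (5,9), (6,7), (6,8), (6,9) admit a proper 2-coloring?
Yes. Partition: {1, 3, 5, 6}, {2, 4, 7, 8, 9}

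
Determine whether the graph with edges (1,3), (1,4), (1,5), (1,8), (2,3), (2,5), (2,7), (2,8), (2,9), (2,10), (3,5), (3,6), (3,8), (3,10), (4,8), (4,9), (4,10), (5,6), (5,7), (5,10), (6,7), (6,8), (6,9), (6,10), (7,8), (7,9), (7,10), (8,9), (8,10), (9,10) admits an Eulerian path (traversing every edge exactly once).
Yes — and in fact it has an Eulerian circuit (the graph is connected and all 10 vertices have even degree)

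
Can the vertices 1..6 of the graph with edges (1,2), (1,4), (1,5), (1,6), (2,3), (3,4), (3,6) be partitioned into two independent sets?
Yes. Partition: {1, 3}, {2, 4, 5, 6}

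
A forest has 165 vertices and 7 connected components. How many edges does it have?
158 (Each of the 7 component trees on V_i vertices has V_i - 1 edges; summing gives V - C = 165 - 7 = 158)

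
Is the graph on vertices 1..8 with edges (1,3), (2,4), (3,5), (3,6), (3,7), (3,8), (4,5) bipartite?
Yes. Partition: {1, 2, 5, 6, 7, 8}, {3, 4}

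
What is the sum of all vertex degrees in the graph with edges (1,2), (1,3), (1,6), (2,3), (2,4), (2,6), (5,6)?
14 (handshake: sum of degrees = 2|E| = 2 x 7 = 14)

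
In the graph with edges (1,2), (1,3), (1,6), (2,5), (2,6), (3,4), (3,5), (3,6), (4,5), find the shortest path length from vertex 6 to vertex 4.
2 (path: 6 -> 3 -> 4, 2 edges)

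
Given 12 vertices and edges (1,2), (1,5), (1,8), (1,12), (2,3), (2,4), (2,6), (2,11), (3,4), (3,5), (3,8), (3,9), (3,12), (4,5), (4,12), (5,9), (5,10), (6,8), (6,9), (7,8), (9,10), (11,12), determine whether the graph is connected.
Yes (BFS from 1 visits [1, 2, 5, 8, 12, 3, 4, 6, 11, 9, 10, 7] — all 12 vertices reached)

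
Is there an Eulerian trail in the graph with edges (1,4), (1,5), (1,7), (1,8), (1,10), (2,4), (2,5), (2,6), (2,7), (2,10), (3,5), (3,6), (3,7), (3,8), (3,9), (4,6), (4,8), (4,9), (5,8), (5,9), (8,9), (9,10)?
No (10 vertices have odd degree: {1, 2, 3, 4, 5, 6, 7, 8, 9, 10}; Eulerian path requires 0 or 2)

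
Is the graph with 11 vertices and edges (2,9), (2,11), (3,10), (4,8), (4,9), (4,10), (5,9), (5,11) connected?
No, it has 4 components: {1}, {2, 3, 4, 5, 8, 9, 10, 11}, {6}, {7}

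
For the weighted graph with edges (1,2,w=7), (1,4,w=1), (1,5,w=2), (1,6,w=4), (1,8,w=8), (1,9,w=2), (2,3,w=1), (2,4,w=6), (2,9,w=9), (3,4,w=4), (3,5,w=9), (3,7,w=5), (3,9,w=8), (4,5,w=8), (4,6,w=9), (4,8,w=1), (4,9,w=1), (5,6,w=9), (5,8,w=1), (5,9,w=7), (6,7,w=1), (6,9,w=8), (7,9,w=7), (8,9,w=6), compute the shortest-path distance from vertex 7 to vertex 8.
7 (path: 7 -> 6 -> 1 -> 4 -> 8; weights 1 + 4 + 1 + 1 = 7)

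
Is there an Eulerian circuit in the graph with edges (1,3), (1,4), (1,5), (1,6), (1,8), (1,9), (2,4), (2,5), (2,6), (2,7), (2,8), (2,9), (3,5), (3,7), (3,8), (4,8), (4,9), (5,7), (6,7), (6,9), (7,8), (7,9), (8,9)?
Yes (the graph is connected and all 9 vertices have even degree)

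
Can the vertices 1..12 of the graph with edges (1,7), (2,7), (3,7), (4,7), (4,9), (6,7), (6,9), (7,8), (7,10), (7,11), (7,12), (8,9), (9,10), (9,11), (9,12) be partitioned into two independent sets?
Yes. Partition: {1, 2, 3, 4, 5, 6, 8, 10, 11, 12}, {7, 9}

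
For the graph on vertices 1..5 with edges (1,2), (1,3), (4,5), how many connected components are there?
2 (components: {1, 2, 3}, {4, 5})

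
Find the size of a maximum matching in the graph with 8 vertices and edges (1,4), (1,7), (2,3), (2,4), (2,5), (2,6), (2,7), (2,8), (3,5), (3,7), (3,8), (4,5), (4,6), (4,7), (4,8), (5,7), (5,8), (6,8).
4 (matching: (1,4), (2,3), (5,7), (6,8); upper bound floor(n/2) = floor(8/2) = 4)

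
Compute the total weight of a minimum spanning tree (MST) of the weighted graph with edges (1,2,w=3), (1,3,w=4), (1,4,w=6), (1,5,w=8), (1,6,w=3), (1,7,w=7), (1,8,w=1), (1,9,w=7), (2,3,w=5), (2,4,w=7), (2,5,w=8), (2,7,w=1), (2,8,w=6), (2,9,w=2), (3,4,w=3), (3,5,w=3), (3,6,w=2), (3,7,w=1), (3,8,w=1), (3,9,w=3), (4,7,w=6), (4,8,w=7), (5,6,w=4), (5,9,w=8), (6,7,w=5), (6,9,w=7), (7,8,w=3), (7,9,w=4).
14 (MST edges: (1,8,w=1), (2,7,w=1), (2,9,w=2), (3,4,w=3), (3,5,w=3), (3,6,w=2), (3,7,w=1), (3,8,w=1); sum of weights 1 + 1 + 2 + 3 + 3 + 2 + 1 + 1 = 14)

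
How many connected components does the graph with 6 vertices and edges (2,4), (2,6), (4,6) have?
4 (components: {1}, {2, 4, 6}, {3}, {5})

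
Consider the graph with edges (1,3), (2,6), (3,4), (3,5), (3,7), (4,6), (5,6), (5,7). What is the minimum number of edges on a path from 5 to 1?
2 (path: 5 -> 3 -> 1, 2 edges)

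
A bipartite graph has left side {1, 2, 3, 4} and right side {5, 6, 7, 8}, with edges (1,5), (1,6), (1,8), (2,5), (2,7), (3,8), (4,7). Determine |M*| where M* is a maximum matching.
4 (matching: (1,6), (2,5), (3,8), (4,7); upper bound min(|L|,|R|) = min(4,4) = 4)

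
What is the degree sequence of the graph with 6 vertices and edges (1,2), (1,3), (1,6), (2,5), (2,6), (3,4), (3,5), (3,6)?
[4, 3, 3, 3, 2, 1] (degrees: deg(1)=3, deg(2)=3, deg(3)=4, deg(4)=1, deg(5)=2, deg(6)=3)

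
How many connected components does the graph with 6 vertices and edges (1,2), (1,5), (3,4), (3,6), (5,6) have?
1 (components: {1, 2, 3, 4, 5, 6})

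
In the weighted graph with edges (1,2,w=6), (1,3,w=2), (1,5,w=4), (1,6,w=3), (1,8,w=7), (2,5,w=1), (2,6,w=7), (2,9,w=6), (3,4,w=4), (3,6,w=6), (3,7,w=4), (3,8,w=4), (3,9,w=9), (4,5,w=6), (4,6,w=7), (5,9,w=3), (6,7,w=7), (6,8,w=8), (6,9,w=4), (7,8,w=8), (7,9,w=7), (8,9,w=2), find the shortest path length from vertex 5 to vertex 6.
7 (path: 5 -> 1 -> 6; weights 4 + 3 = 7)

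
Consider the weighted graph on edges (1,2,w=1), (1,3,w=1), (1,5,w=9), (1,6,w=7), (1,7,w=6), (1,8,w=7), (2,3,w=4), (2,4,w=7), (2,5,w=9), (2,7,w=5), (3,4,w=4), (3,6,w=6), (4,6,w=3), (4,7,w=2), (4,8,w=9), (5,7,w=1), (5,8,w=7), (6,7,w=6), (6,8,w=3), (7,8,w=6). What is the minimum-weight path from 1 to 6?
7 (path: 1 -> 6; weights 7 = 7)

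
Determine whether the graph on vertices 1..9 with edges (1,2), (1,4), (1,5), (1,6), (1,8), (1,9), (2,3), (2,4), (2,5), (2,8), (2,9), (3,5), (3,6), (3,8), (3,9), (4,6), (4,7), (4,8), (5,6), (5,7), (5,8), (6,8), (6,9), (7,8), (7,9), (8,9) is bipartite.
No (odd cycle of length 3: 2 -> 1 -> 5 -> 2)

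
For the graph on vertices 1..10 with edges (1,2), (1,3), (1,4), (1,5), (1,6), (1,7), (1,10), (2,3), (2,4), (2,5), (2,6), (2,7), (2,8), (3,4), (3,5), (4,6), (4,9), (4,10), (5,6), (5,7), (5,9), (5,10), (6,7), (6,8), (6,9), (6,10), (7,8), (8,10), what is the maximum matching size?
5 (matching: (1,4), (2,3), (5,9), (6,7), (8,10); upper bound floor(n/2) = floor(10/2) = 5)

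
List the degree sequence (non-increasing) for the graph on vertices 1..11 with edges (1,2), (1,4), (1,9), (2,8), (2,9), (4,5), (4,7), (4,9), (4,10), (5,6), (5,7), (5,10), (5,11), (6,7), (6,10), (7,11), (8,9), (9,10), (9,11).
[6, 5, 5, 4, 4, 3, 3, 3, 3, 2, 0] (degrees: deg(1)=3, deg(2)=3, deg(3)=0, deg(4)=5, deg(5)=5, deg(6)=3, deg(7)=4, deg(8)=2, deg(9)=6, deg(10)=4, deg(11)=3)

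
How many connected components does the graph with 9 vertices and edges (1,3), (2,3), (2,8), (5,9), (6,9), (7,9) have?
3 (components: {1, 2, 3, 8}, {4}, {5, 6, 7, 9})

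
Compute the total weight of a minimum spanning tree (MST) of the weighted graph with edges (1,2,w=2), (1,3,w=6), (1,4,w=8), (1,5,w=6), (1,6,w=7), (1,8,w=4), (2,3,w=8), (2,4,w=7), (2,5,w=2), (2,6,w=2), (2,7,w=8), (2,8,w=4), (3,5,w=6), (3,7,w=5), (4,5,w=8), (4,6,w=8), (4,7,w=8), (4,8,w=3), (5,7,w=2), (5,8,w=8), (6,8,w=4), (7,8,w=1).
17 (MST edges: (1,2,w=2), (2,5,w=2), (2,6,w=2), (3,7,w=5), (4,8,w=3), (5,7,w=2), (7,8,w=1); sum of weights 2 + 2 + 2 + 5 + 3 + 2 + 1 = 17)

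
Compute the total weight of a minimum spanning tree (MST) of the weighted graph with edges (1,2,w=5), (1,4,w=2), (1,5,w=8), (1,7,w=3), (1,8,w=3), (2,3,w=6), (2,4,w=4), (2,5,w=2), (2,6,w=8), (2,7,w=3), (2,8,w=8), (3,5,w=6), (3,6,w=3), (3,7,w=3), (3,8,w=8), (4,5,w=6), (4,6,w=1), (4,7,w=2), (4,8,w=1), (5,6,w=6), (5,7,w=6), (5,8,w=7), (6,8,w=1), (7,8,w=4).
14 (MST edges: (1,4,w=2), (2,5,w=2), (2,7,w=3), (3,7,w=3), (4,6,w=1), (4,7,w=2), (4,8,w=1); sum of weights 2 + 2 + 3 + 3 + 1 + 2 + 1 = 14)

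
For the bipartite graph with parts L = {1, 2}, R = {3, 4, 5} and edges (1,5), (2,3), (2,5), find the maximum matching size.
2 (matching: (1,5), (2,3); upper bound min(|L|,|R|) = min(2,3) = 2)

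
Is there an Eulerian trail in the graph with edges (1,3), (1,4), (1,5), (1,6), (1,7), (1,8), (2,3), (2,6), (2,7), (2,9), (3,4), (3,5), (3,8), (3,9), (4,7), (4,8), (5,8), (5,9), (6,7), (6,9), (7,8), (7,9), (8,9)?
Yes — and in fact it has an Eulerian circuit (the graph is connected and all 9 vertices have even degree)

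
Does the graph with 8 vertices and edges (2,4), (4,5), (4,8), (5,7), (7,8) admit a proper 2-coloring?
Yes. Partition: {1, 2, 3, 5, 6, 8}, {4, 7}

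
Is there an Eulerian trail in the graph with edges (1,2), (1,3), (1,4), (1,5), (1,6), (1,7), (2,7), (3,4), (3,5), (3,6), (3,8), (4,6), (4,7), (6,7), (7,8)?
Yes (the graph is connected and exactly 2 vertices have odd degree: {3, 7}; any Eulerian path must start and end at those)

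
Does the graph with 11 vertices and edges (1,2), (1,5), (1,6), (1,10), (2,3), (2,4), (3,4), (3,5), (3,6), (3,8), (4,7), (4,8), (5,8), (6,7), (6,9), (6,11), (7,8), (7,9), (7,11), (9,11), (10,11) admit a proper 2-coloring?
No (odd cycle of length 3: 9 -> 6 -> 7 -> 9)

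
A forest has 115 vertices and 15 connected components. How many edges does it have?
100 (Each of the 15 component trees on V_i vertices has V_i - 1 edges; summing gives V - C = 115 - 15 = 100)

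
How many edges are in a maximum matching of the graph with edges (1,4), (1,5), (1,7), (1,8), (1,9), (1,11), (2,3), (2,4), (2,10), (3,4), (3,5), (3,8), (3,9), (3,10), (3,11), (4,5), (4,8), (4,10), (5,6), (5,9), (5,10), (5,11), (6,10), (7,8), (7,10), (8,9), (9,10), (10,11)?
5 (matching: (1,9), (2,3), (4,8), (5,11), (7,10); upper bound floor(n/2) = floor(11/2) = 5)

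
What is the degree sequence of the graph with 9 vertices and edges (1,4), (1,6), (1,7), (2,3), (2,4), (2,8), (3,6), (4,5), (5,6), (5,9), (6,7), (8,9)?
[4, 3, 3, 3, 3, 2, 2, 2, 2] (degrees: deg(1)=3, deg(2)=3, deg(3)=2, deg(4)=3, deg(5)=3, deg(6)=4, deg(7)=2, deg(8)=2, deg(9)=2)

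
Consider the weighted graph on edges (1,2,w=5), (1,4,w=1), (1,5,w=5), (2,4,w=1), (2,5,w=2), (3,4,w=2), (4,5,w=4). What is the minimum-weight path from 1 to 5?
4 (path: 1 -> 4 -> 2 -> 5; weights 1 + 1 + 2 = 4)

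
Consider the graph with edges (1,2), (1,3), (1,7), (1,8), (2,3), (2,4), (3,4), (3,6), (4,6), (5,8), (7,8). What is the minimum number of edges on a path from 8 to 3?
2 (path: 8 -> 1 -> 3, 2 edges)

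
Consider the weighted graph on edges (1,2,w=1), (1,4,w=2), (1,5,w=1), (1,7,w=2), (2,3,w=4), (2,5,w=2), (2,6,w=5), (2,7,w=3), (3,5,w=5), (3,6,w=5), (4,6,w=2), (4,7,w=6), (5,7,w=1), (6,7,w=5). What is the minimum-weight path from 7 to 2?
3 (path: 7 -> 2; weights 3 = 3)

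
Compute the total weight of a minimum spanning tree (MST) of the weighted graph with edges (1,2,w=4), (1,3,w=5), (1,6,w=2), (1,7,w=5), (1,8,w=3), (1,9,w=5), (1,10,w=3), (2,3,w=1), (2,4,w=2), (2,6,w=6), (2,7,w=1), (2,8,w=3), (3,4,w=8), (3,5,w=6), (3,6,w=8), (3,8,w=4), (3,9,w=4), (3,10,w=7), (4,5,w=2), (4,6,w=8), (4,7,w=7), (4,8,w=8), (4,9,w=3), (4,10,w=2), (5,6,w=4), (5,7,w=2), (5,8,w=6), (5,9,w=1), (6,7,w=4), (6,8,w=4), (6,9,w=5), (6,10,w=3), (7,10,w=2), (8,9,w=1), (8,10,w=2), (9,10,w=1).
14 (MST edges: (1,6,w=2), (1,10,w=3), (2,3,w=1), (2,4,w=2), (2,7,w=1), (4,5,w=2), (5,9,w=1), (8,9,w=1), (9,10,w=1); sum of weights 2 + 3 + 1 + 2 + 1 + 2 + 1 + 1 + 1 = 14)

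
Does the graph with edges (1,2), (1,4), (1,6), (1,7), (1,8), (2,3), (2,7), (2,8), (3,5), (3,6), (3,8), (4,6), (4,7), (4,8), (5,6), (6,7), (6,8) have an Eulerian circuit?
No (2 vertices have odd degree: {1, 8}; Eulerian circuit requires 0)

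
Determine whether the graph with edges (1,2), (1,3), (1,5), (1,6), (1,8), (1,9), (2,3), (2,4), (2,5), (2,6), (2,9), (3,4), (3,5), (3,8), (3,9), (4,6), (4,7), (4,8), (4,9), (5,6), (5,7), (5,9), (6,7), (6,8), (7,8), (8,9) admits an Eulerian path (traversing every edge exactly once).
Yes — and in fact it has an Eulerian circuit (the graph is connected and all 9 vertices have even degree)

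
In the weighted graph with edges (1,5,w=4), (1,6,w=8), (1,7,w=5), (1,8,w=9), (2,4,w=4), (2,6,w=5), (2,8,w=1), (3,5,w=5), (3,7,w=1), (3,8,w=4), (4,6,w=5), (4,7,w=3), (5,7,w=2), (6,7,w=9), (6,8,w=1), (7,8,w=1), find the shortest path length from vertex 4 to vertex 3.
4 (path: 4 -> 7 -> 3; weights 3 + 1 = 4)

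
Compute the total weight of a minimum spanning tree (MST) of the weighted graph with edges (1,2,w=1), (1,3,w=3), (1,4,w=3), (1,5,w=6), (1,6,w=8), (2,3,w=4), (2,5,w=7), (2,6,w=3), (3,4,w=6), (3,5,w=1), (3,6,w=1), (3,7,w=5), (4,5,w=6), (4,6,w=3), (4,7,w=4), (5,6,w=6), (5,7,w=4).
13 (MST edges: (1,2,w=1), (1,3,w=3), (1,4,w=3), (3,5,w=1), (3,6,w=1), (4,7,w=4); sum of weights 1 + 3 + 3 + 1 + 1 + 4 = 13)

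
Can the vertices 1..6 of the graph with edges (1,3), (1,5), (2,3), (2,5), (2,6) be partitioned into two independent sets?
Yes. Partition: {1, 2, 4}, {3, 5, 6}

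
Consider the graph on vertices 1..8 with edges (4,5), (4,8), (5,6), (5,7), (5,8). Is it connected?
No, it has 4 components: {1}, {2}, {3}, {4, 5, 6, 7, 8}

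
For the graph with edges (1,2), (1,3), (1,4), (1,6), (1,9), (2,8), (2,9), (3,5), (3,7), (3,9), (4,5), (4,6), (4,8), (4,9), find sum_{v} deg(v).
28 (handshake: sum of degrees = 2|E| = 2 x 14 = 28)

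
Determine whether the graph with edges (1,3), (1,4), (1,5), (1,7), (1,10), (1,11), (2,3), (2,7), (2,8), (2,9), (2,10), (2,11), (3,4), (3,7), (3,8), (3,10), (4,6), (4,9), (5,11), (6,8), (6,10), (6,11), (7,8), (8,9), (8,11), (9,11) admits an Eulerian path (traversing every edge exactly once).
Yes — and in fact it has an Eulerian circuit (the graph is connected and all 11 vertices have even degree)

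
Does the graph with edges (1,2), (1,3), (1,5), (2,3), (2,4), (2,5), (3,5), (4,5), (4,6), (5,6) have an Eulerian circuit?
No (4 vertices have odd degree: {1, 3, 4, 5}; Eulerian circuit requires 0)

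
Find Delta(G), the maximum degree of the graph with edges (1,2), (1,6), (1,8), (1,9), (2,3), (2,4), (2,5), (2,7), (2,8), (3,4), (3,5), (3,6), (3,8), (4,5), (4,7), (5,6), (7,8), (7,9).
6 (attained at vertex 2)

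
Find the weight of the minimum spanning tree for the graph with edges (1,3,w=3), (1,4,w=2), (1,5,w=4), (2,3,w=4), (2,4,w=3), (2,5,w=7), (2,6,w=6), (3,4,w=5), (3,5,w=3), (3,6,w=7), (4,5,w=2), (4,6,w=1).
11 (MST edges: (1,3,w=3), (1,4,w=2), (2,4,w=3), (4,5,w=2), (4,6,w=1); sum of weights 3 + 2 + 3 + 2 + 1 = 11)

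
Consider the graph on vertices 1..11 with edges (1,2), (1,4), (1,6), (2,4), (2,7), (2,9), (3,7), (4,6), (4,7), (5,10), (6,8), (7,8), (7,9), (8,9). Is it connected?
No, it has 3 components: {1, 2, 3, 4, 6, 7, 8, 9}, {5, 10}, {11}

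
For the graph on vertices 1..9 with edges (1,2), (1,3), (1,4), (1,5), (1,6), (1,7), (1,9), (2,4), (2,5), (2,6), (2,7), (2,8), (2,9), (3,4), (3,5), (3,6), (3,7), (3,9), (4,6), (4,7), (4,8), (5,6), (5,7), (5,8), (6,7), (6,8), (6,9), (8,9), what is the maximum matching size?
4 (matching: (1,5), (2,7), (3,9), (6,8); upper bound floor(n/2) = floor(9/2) = 4)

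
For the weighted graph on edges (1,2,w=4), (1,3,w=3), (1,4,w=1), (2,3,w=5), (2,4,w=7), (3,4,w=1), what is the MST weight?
6 (MST edges: (1,2,w=4), (1,4,w=1), (3,4,w=1); sum of weights 4 + 1 + 1 = 6)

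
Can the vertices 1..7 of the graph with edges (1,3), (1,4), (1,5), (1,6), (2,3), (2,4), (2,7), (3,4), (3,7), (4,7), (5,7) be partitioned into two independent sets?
No (odd cycle of length 3: 4 -> 1 -> 3 -> 4)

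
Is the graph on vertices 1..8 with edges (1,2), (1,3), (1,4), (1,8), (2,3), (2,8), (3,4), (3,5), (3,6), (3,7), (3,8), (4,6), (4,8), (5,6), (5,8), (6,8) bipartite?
No (odd cycle of length 3: 3 -> 1 -> 4 -> 3)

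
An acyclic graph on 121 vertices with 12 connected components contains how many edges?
109 (Each of the 12 component trees on V_i vertices has V_i - 1 edges; summing gives V - C = 121 - 12 = 109)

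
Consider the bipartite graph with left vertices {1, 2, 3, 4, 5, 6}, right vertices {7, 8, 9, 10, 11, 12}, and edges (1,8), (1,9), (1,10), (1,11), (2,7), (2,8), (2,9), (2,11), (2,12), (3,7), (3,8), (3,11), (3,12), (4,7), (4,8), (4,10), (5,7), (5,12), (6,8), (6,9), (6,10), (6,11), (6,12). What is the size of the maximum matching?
6 (matching: (1,11), (2,12), (3,8), (4,10), (5,7), (6,9); upper bound min(|L|,|R|) = min(6,6) = 6)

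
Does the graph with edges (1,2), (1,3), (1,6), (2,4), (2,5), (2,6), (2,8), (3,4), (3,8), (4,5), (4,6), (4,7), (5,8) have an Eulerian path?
No (8 vertices have odd degree: {1, 2, 3, 4, 5, 6, 7, 8}; Eulerian path requires 0 or 2)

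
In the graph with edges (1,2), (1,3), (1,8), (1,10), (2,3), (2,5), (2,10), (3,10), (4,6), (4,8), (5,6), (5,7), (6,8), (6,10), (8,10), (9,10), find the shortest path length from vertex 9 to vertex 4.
3 (path: 9 -> 10 -> 6 -> 4, 3 edges)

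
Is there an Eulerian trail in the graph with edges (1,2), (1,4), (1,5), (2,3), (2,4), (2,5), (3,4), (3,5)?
No (4 vertices have odd degree: {1, 3, 4, 5}; Eulerian path requires 0 or 2)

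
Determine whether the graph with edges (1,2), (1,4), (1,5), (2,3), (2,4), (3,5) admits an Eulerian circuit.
No (2 vertices have odd degree: {1, 2}; Eulerian circuit requires 0)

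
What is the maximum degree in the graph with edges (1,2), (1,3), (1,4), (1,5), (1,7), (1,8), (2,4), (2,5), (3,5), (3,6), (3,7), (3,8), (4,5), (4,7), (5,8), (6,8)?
6 (attained at vertex 1)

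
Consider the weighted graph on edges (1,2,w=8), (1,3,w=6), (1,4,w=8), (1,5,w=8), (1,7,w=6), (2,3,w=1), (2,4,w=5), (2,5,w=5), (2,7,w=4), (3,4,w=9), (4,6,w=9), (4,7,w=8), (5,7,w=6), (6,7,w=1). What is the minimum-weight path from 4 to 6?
9 (path: 4 -> 6; weights 9 = 9)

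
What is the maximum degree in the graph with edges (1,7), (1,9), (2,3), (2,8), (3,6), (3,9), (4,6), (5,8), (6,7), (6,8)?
4 (attained at vertex 6)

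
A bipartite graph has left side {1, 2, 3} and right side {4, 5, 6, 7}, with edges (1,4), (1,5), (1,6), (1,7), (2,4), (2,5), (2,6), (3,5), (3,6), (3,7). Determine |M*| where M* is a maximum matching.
3 (matching: (1,7), (2,6), (3,5); upper bound min(|L|,|R|) = min(3,4) = 3)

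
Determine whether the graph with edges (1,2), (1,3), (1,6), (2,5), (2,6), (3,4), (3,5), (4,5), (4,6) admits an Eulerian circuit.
No (6 vertices have odd degree: {1, 2, 3, 4, 5, 6}; Eulerian circuit requires 0)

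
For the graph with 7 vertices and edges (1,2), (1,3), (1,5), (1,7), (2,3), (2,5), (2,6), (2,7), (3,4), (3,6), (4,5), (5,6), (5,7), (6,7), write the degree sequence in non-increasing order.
[5, 5, 4, 4, 4, 4, 2] (degrees: deg(1)=4, deg(2)=5, deg(3)=4, deg(4)=2, deg(5)=5, deg(6)=4, deg(7)=4)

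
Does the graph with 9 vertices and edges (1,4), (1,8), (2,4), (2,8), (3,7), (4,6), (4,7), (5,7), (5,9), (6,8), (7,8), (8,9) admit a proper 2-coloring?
Yes. Partition: {1, 2, 6, 7, 9}, {3, 4, 5, 8}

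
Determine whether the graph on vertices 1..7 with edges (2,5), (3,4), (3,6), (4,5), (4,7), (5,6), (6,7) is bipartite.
Yes. Partition: {1, 2, 4, 6}, {3, 5, 7}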